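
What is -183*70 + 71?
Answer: -12739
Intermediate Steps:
-183*70 + 71 = -12810 + 71 = -12739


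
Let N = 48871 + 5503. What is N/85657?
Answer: 54374/85657 ≈ 0.63479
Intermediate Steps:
N = 54374
N/85657 = 54374/85657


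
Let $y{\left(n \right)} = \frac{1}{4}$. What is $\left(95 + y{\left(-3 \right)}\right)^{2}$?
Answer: $\frac{145161}{16} \approx 9072.6$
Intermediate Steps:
$y{\left(n \right)} = \frac{1}{4}$
$\left(95 + y{\left(-3 \right)}\right)^{2} = \left(95 + \frac{1}{4}\right)^{2} = \left(\frac{381}{4}\right)^{2} = \frac{145161}{16}$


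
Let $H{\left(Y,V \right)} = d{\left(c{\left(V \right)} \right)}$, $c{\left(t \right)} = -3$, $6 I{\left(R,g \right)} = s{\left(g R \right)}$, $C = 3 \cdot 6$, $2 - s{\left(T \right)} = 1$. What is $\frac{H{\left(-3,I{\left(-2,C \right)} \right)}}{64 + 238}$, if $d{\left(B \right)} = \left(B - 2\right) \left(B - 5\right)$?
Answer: $\frac{20}{151} \approx 0.13245$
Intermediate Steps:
$s{\left(T \right)} = 1$ ($s{\left(T \right)} = 2 - 1 = 1$)
$C = 18$
$I{\left(R,g \right)} = \frac{1}{6}$ ($I{\left(R,g \right)} = \frac{1}{6} \cdot 1 = \frac{1}{6}$)
$d{\left(B \right)} = \left(-5 + B\right) \left(-2 + B\right)$ ($d{\left(B \right)} = \left(-2 + B\right) \left(-5 + B\right) = \left(-5 + B\right) \left(-2 + B\right)$)
$H{\left(Y,V \right)} = 40$ ($H{\left(Y,V \right)} = 10 + \left(-3\right)^{2} - -21 = 10 + 9 + 21 = 40$)
$\frac{H{\left(-3,I{\left(-2,C \right)} \right)}}{64 + 238} = \frac{40}{64 + 238} = \frac{40}{302} = 40 \cdot \frac{1}{302} = \frac{20}{151}$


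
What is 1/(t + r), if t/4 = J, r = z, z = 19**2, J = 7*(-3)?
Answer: 1/277 ≈ 0.0036101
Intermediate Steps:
J = -21
z = 361
r = 361
t = -84 (t = 4*(-21) = -84)
1/(t + r) = 1/(-84 + 361) = 1/277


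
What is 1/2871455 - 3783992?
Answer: -10865562748359/2871455 ≈ -3.7840e+6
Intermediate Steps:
1/2871455 - 3783992 = -10865562748359/2871455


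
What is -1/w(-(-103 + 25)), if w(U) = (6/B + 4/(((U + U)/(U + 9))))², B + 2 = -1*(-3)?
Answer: -169/11449 ≈ -0.014761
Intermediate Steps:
B = 1 (B = -2 - 1*(-3) = -2 + 3 = 1)
w(U) = (6 + 2*(9 + U)/U)² (w(U) = (6/1 + 4/(((U + U)/(U + 9))))² = (6*1 + 4/(((2*U)/(9 + U))))² = (6 + 4/((2*U/(9 + U))))² = (6 + 4*((9 + U)/(2*U)))² = (6 + 2*(9 + U)/U)²)
-1/w(-(-103 + 25)) = -1/(4*(9 + 4*(-(-103 + 25)))²/(-(-103 + 25))²) = -1/(4*(9 + 4*(-1*(-78)))²/(-1*(-78))²) = -1/(4*(9 + 4*78)²/78²) = -1/(4*(1/6084)*(9 + 312)²) = -1/(4*(1/6084)*321²) = -1/(4*(1/6084)*103041) = -1/11449/169 = -1*169/11449 = -169/11449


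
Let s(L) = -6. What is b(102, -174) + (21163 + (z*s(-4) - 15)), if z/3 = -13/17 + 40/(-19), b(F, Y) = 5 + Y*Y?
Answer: 16628253/323 ≈ 51481.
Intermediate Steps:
b(F, Y) = 5 + Y**2
z = -2781/323 (z = 3*(-13/17 + 40/(-19)) = 3*(-13*1/17 + 40*(-1/19)) = 3*(-13/17 - 40/19) = 3*(-927/323) = -2781/323 ≈ -8.6099)
b(102, -174) + (21163 + (z*s(-4) - 15)) = (5 + (-174)**2) + (21163 + (-2781/323*(-6) - 15)) = (5 + 30276) + (21163 + (16686/323 - 15)) = 30281 + (21163 + 11841/323) = 30281 + 6847490/323 = 16628253/323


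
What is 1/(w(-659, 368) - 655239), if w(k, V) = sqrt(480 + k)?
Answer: -655239/429338147300 - I*sqrt(179)/429338147300 ≈ -1.5262e-6 - 3.1162e-11*I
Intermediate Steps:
1/(w(-659, 368) - 655239) = 1/(sqrt(480 - 659) - 655239) = 1/(sqrt(-179) - 655239) = 1/(I*sqrt(179) - 655239) = 1/(-655239 + I*sqrt(179))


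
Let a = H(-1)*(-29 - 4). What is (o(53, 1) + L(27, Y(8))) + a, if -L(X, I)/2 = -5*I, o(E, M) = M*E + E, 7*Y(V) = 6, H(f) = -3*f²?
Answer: 1495/7 ≈ 213.57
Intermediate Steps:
Y(V) = 6/7 (Y(V) = (⅐)*6 = 6/7)
o(E, M) = E + E*M (o(E, M) = E*M + E = E + E*M)
L(X, I) = 10*I (L(X, I) = -(-10)*I = 10*I)
a = 99 (a = (-3*(-1)²)*(-29 - 4) = -3*1*(-33) = -3*(-33) = 99)
(o(53, 1) + L(27, Y(8))) + a = (53*(1 + 1) + 10*(6/7)) + 99 = (53*2 + 60/7) + 99 = (106 + 60/7) + 99 = 802/7 + 99 = 1495/7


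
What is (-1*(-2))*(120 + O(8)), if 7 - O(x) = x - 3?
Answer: 244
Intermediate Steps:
O(x) = 10 - x (O(x) = 7 - (x - 3) = 7 - (-3 + x) = 7 + (3 - x) = 10 - x)
(-1*(-2))*(120 + O(8)) = (-1*(-2))*(120 + (10 - 1*8)) = 2*(120 + (10 - 8)) = 2*(120 + 2) = 2*122 = 244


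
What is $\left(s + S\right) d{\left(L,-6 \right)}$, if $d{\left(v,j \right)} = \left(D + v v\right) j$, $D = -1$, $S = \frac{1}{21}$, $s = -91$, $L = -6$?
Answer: $19100$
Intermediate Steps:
$S = \frac{1}{21} \approx 0.047619$
$d{\left(v,j \right)} = j \left(-1 + v^{2}\right)$ ($d{\left(v,j \right)} = \left(-1 + v v\right) j = \left(-1 + v^{2}\right) j = j \left(-1 + v^{2}\right)$)
$\left(s + S\right) d{\left(L,-6 \right)} = \left(-91 + \frac{1}{21}\right) \left(- 6 \left(-1 + \left(-6\right)^{2}\right)\right) = - \frac{1910 \left(- 6 \left(-1 + 36\right)\right)}{21} = - \frac{1910 \left(\left(-6\right) 35\right)}{21} = \left(- \frac{1910}{21}\right) \left(-210\right) = 19100$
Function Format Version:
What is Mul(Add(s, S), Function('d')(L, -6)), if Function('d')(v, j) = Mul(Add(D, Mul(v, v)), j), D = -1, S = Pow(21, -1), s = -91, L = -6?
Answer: 19100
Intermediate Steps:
S = Rational(1, 21) ≈ 0.047619
Function('d')(v, j) = Mul(j, Add(-1, Pow(v, 2))) (Function('d')(v, j) = Mul(Add(-1, Mul(v, v)), j) = Mul(Add(-1, Pow(v, 2)), j) = Mul(j, Add(-1, Pow(v, 2))))
Mul(Add(s, S), Function('d')(L, -6)) = Mul(Add(-91, Rational(1, 21)), Mul(-6, Add(-1, Pow(-6, 2)))) = Mul(Rational(-1910, 21), Mul(-6, Add(-1, 36))) = Mul(Rational(-1910, 21), Mul(-6, 35)) = Mul(Rational(-1910, 21), -210) = 19100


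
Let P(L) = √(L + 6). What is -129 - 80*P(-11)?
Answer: -129 - 80*I*√5 ≈ -129.0 - 178.89*I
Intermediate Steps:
P(L) = √(6 + L)
-129 - 80*P(-11) = -129 - 80*√(6 - 11) = -129 - 80*I*√5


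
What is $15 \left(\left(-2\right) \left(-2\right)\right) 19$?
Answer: $1140$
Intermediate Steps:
$15 \left(\left(-2\right) \left(-2\right)\right) 19 = 15 \cdot 4 \cdot 19 = 60 \cdot 19 = 1140$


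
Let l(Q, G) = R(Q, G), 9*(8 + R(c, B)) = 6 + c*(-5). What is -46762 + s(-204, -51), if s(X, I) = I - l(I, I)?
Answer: -46834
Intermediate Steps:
R(c, B) = -22/3 - 5*c/9 (R(c, B) = -8 + (6 + c*(-5))/9 = -8 + (6 - 5*c)/9 = -8 + (2/3 - 5*c/9) = -22/3 - 5*c/9)
l(Q, G) = -22/3 - 5*Q/9
s(X, I) = 22/3 + 14*I/9 (s(X, I) = I - (-22/3 - 5*I/9) = I + (22/3 + 5*I/9) = 22/3 + 14*I/9)
-46762 + s(-204, -51) = -46762 + (22/3 + (14/9)*(-51)) = -46762 + (22/3 - 238/3) = -46762 - 72 = -46834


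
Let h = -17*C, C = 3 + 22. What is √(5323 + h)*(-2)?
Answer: -2*√4898 ≈ -139.97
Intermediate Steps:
C = 25
h = -425 (h = -17*25 = -425)
√(5323 + h)*(-2) = √(5323 - 425)*(-2) = √4898*(-2) = -2*√4898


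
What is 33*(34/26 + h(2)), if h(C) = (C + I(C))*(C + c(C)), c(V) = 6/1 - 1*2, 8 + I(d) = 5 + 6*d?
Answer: 28875/13 ≈ 2221.2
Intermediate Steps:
I(d) = -3 + 6*d (I(d) = -8 + (5 + 6*d) = -3 + 6*d)
c(V) = 4 (c(V) = 6*1 - 2 = 6 - 2 = 4)
h(C) = (-3 + 7*C)*(4 + C) (h(C) = (C + (-3 + 6*C))*(C + 4) = (-3 + 7*C)*(4 + C))
33*(34/26 + h(2)) = 33*(34/26 + (-12 + 7*2² + 25*2)) = 33*(34*(1/26) + (-12 + 7*4 + 50)) = 33*(17/13 + (-12 + 28 + 50)) = 33*(17/13 + 66) = 33*(875/13) = 28875/13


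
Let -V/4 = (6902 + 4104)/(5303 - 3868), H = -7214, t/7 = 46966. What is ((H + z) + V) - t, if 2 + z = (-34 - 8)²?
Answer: -479641114/1435 ≈ -3.3424e+5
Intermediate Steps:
t = 328762 (t = 7*46966 = 328762)
V = -44024/1435 (V = -4*(6902 + 4104)/(5303 - 3868) = -44024/1435 ≈ -30.679)
z = 1762 (z = -2 + (-34 - 8)² = -2 + (-42)² = -2 + 1764 = 1762)
((H + z) + V) - t = ((-7214 + 1762) - 44024/1435) - 1*328762 = (-5452 - 44024/1435) - 328762 = -7867644/1435 - 328762 = -479641114/1435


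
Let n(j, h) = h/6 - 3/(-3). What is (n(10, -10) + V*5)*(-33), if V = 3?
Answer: -473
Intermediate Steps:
n(j, h) = 1 + h/6 (n(j, h) = h*(⅙) - 3*(-⅓) = h/6 + 1 = 1 + h/6)
(n(10, -10) + V*5)*(-33) = ((1 + (⅙)*(-10)) + 3*5)*(-33) = ((1 - 5/3) + 15)*(-33) = (-⅔ + 15)*(-33) = (43/3)*(-33) = -473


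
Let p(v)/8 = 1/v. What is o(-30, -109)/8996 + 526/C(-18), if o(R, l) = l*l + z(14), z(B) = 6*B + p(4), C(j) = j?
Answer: -2258245/80964 ≈ -27.892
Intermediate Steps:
p(v) = 8/v
z(B) = 2 + 6*B (z(B) = 6*B + 8/4 = 6*B + 8*(¼) = 6*B + 2 = 2 + 6*B)
o(R, l) = 86 + l² (o(R, l) = l*l + (2 + 6*14) = l² + (2 + 84) = l² + 86 = 86 + l²)
o(-30, -109)/8996 + 526/C(-18) = (86 + (-109)²)/8996 + 526/(-18) = (86 + 11881)*(1/8996) + 526*(-1/18) = 11967*(1/8996) - 263/9 = 11967/8996 - 263/9 = -2258245/80964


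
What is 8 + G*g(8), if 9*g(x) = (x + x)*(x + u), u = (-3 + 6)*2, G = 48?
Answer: 3608/3 ≈ 1202.7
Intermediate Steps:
u = 6 (u = 3*2 = 6)
g(x) = 2*x*(6 + x)/9 (g(x) = ((x + x)*(x + 6))/9 = ((2*x)*(6 + x))/9 = (2*x*(6 + x))/9 = 2*x*(6 + x)/9)
8 + G*g(8) = 8 + 48*((2/9)*8*(6 + 8)) = 8 + 48*((2/9)*8*14) = 8 + 48*(224/9) = 8 + 3584/3 = 3608/3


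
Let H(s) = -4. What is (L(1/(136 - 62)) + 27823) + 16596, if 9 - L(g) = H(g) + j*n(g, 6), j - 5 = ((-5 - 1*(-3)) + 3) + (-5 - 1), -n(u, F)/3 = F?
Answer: 44432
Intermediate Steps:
n(u, F) = -3*F
j = 0 (j = 5 + (((-5 - 1*(-3)) + 3) + (-5 - 1)) = 5 + (((-5 + 3) + 3) - 6) = 5 + ((-2 + 3) - 6) = 5 + (1 - 6) = 5 - 5 = 0)
L(g) = 13 (L(g) = 9 - (-4 + 0*(-3*6)) = 9 - (-4 + 0*(-18)) = 9 - (-4 + 0) = 9 - 1*(-4) = 9 + 4 = 13)
(L(1/(136 - 62)) + 27823) + 16596 = (13 + 27823) + 16596 = 27836 + 16596 = 44432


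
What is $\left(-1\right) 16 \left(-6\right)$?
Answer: $96$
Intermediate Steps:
$\left(-1\right) 16 \left(-6\right) = \left(-16\right) \left(-6\right) = 96$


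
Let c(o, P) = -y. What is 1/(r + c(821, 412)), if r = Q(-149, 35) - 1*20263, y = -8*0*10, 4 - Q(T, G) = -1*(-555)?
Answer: -1/20814 ≈ -4.8045e-5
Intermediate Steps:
Q(T, G) = -551 (Q(T, G) = 4 - (-1)*(-555) = 4 - 1*555 = 4 - 555 = -551)
y = 0 (y = 0*10 = 0)
c(o, P) = 0 (c(o, P) = -1*0 = 0)
r = -20814 (r = -551 - 1*20263 = -551 - 20263 = -20814)
1/(r + c(821, 412)) = 1/(-20814 + 0) = 1/(-20814) = -1/20814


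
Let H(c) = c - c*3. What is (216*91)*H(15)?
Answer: -589680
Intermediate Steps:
H(c) = -2*c (H(c) = c - 3*c = -2*c)
(216*91)*H(15) = (216*91)*(-2*15) = 19656*(-30) = -589680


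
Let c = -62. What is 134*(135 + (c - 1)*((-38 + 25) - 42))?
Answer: 482400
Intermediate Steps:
134*(135 + (c - 1)*((-38 + 25) - 42)) = 134*(135 + (-62 - 1)*((-38 + 25) - 42)) = 134*(135 - 63*(-13 - 42)) = 134*(135 - 63*(-55)) = 134*(135 + 3465) = 134*3600 = 482400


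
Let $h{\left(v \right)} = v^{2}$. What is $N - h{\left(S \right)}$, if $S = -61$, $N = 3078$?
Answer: $-643$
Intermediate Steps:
$N - h{\left(S \right)} = 3078 - \left(-61\right)^{2} = 3078 - 3721 = -643$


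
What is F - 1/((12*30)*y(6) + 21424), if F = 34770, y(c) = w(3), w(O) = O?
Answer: 782464079/22504 ≈ 34770.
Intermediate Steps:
y(c) = 3
F - 1/((12*30)*y(6) + 21424) = 34770 - 1/((12*30)*3 + 21424) = 34770 - 1/(360*3 + 21424) = 34770 - 1/(1080 + 21424) = 34770 - 1/22504 = 782464079/22504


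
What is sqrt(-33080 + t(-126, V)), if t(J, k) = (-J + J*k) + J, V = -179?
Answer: I*sqrt(10526) ≈ 102.6*I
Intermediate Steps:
t(J, k) = J*k
sqrt(-33080 + t(-126, V)) = sqrt(-33080 - 126*(-179)) = sqrt(-33080 + 22554) = sqrt(-10526) = I*sqrt(10526)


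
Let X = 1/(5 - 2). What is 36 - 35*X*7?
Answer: -137/3 ≈ -45.667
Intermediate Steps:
X = ⅓ (X = 1/3 = ⅓ ≈ 0.33333)
36 - 35*X*7 = 36 - 35*7/3 = 36 - 245/3 = -137/3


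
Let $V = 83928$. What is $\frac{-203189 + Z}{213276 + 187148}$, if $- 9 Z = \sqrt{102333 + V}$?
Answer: $- \frac{203189}{400424} - \frac{\sqrt{186261}}{3603816} \approx -0.50755$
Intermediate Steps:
$Z = - \frac{\sqrt{186261}}{9}$ ($Z = - \frac{\sqrt{102333 + 83928}}{9} = - \frac{\sqrt{186261}}{9} \approx -47.953$)
$\frac{-203189 + Z}{213276 + 187148} = \frac{-203189 - \frac{\sqrt{186261}}{9}}{213276 + 187148} = \frac{-203189 - \frac{\sqrt{186261}}{9}}{400424} = \left(-203189 - \frac{\sqrt{186261}}{9}\right) \frac{1}{400424} = - \frac{203189}{400424} - \frac{\sqrt{186261}}{3603816}$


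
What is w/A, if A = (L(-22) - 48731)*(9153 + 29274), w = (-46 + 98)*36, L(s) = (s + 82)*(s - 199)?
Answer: -624/794042719 ≈ -7.8585e-7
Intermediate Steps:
L(s) = (-199 + s)*(82 + s) (L(s) = (82 + s)*(-199 + s) = (-199 + s)*(82 + s))
w = 1872 (w = 52*36 = 1872)
A = -2382128157 (A = ((-16318 + (-22)² - 117*(-22)) - 48731)*(9153 + 29274) = ((-16318 + 484 + 2574) - 48731)*38427 = (-13260 - 48731)*38427 = -61991*38427 = -2382128157)
w/A = 1872/(-2382128157) = 1872*(-1/2382128157) = -624/794042719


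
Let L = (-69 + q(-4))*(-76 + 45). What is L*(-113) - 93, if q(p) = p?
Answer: -255812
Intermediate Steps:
L = 2263 (L = (-69 - 4)*(-76 + 45) = -73*(-31) = 2263)
L*(-113) - 93 = 2263*(-113) - 93 = -255719 - 93 = -255812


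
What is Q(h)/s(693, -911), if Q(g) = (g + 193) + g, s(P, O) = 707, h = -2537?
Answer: -4881/707 ≈ -6.9038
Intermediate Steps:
Q(g) = 193 + 2*g (Q(g) = (193 + g) + g = 193 + 2*g)
Q(h)/s(693, -911) = (193 + 2*(-2537))/707 = (193 - 5074)*(1/707) = -4881*1/707 = -4881/707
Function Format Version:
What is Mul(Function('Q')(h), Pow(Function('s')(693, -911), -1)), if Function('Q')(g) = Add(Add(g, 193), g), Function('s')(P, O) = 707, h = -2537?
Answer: Rational(-4881, 707) ≈ -6.9038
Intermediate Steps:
Function('Q')(g) = Add(193, Mul(2, g)) (Function('Q')(g) = Add(Add(193, g), g) = Add(193, Mul(2, g)))
Mul(Function('Q')(h), Pow(Function('s')(693, -911), -1)) = Mul(Add(193, Mul(2, -2537)), Pow(707, -1)) = Mul(Add(193, -5074), Rational(1, 707)) = Mul(-4881, Rational(1, 707)) = Rational(-4881, 707)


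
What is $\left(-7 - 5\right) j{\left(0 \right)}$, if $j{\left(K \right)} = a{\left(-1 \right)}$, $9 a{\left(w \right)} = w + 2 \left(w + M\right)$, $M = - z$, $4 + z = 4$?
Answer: $4$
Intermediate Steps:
$z = 0$ ($z = -4 + 4 = 0$)
$M = 0$ ($M = \left(-1\right) 0 = 0$)
$a{\left(w \right)} = \frac{w}{3}$ ($a{\left(w \right)} = \frac{w + 2 \left(w + 0\right)}{9} = \frac{w + 2 w}{9} = \frac{3 w}{9} = \frac{w}{3}$)
$j{\left(K \right)} = - \frac{1}{3}$ ($j{\left(K \right)} = \frac{1}{3} \left(-1\right) = - \frac{1}{3}$)
$\left(-7 - 5\right) j{\left(0 \right)} = \left(-7 - 5\right) \left(- \frac{1}{3}\right) = \left(-12\right) \left(- \frac{1}{3}\right) = 4$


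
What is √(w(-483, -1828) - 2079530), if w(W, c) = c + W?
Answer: I*√2081841 ≈ 1442.9*I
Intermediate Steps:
w(W, c) = W + c
√(w(-483, -1828) - 2079530) = √((-483 - 1828) - 2079530) = √(-2311 - 2079530) = √(-2081841) = I*√2081841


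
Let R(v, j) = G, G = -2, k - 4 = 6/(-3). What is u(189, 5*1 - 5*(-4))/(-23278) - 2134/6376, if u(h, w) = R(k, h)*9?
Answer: -12390121/37105132 ≈ -0.33392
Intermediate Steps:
k = 2 (k = 4 + 6/(-3) = 4 + 6*(-⅓) = 4 - 2 = 2)
R(v, j) = -2
u(h, w) = -18 (u(h, w) = -2*9 = -18)
u(189, 5*1 - 5*(-4))/(-23278) - 2134/6376 = -18/(-23278) - 2134/6376 = -18*(-1/23278) - 2134*1/6376 = 9/11639 - 1067/3188 = -12390121/37105132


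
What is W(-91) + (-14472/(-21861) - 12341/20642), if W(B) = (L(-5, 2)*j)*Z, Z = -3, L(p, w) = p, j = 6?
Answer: 4515763667/50139418 ≈ 90.064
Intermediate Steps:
W(B) = 90 (W(B) = -5*6*(-3) = -30*(-3) = 90)
W(-91) + (-14472/(-21861) - 12341/20642) = 90 + (-14472/(-21861) - 12341/20642) = 90 + (-14472*(-1/21861) - 12341*1/20642) = 90 + (1608/2429 - 12341/20642) = 90 + 3216047/50139418 = 4515763667/50139418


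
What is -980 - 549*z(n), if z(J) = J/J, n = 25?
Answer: -1529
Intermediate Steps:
z(J) = 1
-980 - 549*z(n) = -980 - 549*1 = -980 - 549 = -1529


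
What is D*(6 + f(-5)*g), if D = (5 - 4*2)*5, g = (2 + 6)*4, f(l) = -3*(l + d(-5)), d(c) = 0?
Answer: -7290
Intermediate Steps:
f(l) = -3*l (f(l) = -3*(l + 0) = -3*l)
g = 32 (g = 8*4 = 32)
D = -15 (D = (5 - 8)*5 = -3*5 = -15)
D*(6 + f(-5)*g) = -15*(6 - 3*(-5)*32) = -15*(6 + 15*32) = -15*(6 + 480) = -15*486 = -7290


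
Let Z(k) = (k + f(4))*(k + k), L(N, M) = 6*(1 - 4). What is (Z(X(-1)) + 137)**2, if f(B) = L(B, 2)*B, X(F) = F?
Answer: 80089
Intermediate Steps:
L(N, M) = -18 (L(N, M) = 6*(-3) = -18)
f(B) = -18*B
Z(k) = 2*k*(-72 + k) (Z(k) = (k - 18*4)*(k + k) = (k - 72)*(2*k) = (-72 + k)*(2*k) = 2*k*(-72 + k))
(Z(X(-1)) + 137)**2 = (2*(-1)*(-72 - 1) + 137)**2 = (2*(-1)*(-73) + 137)**2 = (146 + 137)**2 = 283**2 = 80089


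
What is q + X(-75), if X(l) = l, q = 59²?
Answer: 3406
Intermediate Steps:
q = 3481
q + X(-75) = 3481 - 75 = 3406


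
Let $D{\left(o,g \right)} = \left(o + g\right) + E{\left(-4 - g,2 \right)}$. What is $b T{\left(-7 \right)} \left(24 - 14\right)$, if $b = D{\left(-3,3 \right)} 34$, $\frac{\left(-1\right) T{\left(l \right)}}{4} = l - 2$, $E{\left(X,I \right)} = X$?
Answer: $-85680$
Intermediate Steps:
$D{\left(o,g \right)} = -4 + o$ ($D{\left(o,g \right)} = \left(o + g\right) - \left(4 + g\right) = \left(g + o\right) - \left(4 + g\right) = -4 + o$)
$T{\left(l \right)} = 8 - 4 l$ ($T{\left(l \right)} = - 4 \left(l - 2\right) = - 4 \left(-2 + l\right) = 8 - 4 l$)
$b = -238$ ($b = \left(-4 - 3\right) 34 = \left(-7\right) 34 = -238$)
$b T{\left(-7 \right)} \left(24 - 14\right) = - 238 \left(8 - -28\right) \left(24 - 14\right) = - 238 \left(8 + 28\right) \left(24 - 14\right) = \left(-238\right) 36 \cdot 10 = \left(-8568\right) 10 = -85680$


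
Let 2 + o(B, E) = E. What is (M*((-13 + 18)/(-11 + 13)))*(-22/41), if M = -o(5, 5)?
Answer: 165/41 ≈ 4.0244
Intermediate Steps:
o(B, E) = -2 + E
M = -3 (M = -(-2 + 5) = -1*3 = -3)
(M*((-13 + 18)/(-11 + 13)))*(-22/41) = (-3*(-13 + 18)/(-11 + 13))*(-22/41) = (-15/2)*(-22*1/41) = -15/2*(-22/41) = 165/41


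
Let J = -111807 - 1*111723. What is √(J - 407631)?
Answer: 3*I*√70129 ≈ 794.46*I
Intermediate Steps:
J = -223530 (J = -111807 - 111723 = -223530)
√(J - 407631) = √(-223530 - 407631) = √(-631161) = 3*I*√70129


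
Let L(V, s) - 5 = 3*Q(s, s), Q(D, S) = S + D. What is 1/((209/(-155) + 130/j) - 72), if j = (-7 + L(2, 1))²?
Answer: -1240/80877 ≈ -0.015332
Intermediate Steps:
Q(D, S) = D + S
L(V, s) = 5 + 6*s (L(V, s) = 5 + 3*(s + s) = 5 + 3*(2*s) = 5 + 6*s)
j = 16 (j = (-7 + (5 + 6*1))² = (-7 + (5 + 6))² = (-7 + 11)² = 4² = 16)
1/((209/(-155) + 130/j) - 72) = 1/((209/(-155) + 130/16) - 72) = 1/((209*(-1/155) + 130*(1/16)) - 72) = 1/((-209/155 + 65/8) - 72) = 1/(8403/1240 - 72) = 1/(-80877/1240) = -1240/80877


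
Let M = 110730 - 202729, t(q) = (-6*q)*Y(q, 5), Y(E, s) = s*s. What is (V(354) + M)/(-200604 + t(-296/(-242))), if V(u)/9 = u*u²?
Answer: -48298938017/24295284 ≈ -1988.0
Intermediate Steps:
Y(E, s) = s²
t(q) = -150*q (t(q) = -6*q*5² = -6*q*25 = -150*q)
V(u) = 9*u³ (V(u) = 9*(u*u²) = 9*u³)
M = -91999
(V(354) + M)/(-200604 + t(-296/(-242))) = (9*354³ - 91999)/(-200604 - (-44400)/(-242)) = (9*44361864 - 91999)/(-200604 - (-44400)*(-1)/242) = (399256776 - 91999)/(-200604 - 150*148/121) = 399164777/(-200604 - 22200/121) = 399164777/(-24295284/121) = 399164777*(-121/24295284) = -48298938017/24295284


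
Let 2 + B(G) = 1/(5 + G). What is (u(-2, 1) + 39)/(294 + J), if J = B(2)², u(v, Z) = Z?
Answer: 392/2915 ≈ 0.13448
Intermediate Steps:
B(G) = -2 + 1/(5 + G)
J = 169/49 (J = ((-9 - 2*2)/(5 + 2))² = ((-9 - 4)/7)² = ((⅐)*(-13))² = (-13/7)² = 169/49 ≈ 3.4490)
(u(-2, 1) + 39)/(294 + J) = (1 + 39)/(294 + 169/49) = 40/(14575/49) = 40*(49/14575) = 392/2915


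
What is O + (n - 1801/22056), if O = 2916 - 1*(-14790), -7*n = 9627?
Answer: 2521319033/154392 ≈ 16331.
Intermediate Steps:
n = -9627/7 (n = -⅐*9627 = -9627/7 ≈ -1375.3)
O = 17706 (O = 2916 + 14790 = 17706)
O + (n - 1801/22056) = 17706 + (-9627/7 - 1801/22056) = 17706 - 212345719/154392 = 2521319033/154392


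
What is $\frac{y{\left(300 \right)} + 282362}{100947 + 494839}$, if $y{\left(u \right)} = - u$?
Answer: $\frac{141031}{297893} \approx 0.47343$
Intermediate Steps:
$\frac{y{\left(300 \right)} + 282362}{100947 + 494839} = \frac{\left(-1\right) 300 + 282362}{100947 + 494839} = \frac{-300 + 282362}{595786} = 282062 \cdot \frac{1}{595786} = \frac{141031}{297893}$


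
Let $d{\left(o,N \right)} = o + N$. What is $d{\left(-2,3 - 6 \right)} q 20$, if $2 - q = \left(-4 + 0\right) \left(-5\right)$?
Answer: $1800$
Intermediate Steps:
$q = -18$ ($q = 2 - \left(-4 + 0\right) \left(-5\right) = 2 - \left(-4\right) \left(-5\right) = 2 - 20 = -18$)
$d{\left(o,N \right)} = N + o$
$d{\left(-2,3 - 6 \right)} q 20 = \left(\left(3 - 6\right) - 2\right) \left(-18\right) 20 = \left(-3 - 2\right) \left(-18\right) 20 = \left(-5\right) \left(-18\right) 20 = 90 \cdot 20 = 1800$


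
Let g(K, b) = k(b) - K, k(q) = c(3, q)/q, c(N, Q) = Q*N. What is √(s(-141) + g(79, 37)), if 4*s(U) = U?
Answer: I*√445/2 ≈ 10.548*I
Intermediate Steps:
s(U) = U/4
c(N, Q) = N*Q
k(q) = 3 (k(q) = (3*q)/q = 3)
g(K, b) = 3 - K
√(s(-141) + g(79, 37)) = √((¼)*(-141) + (3 - 1*79)) = √(-141/4 + (3 - 79)) = √(-141/4 - 76) = √(-445/4) = I*√445/2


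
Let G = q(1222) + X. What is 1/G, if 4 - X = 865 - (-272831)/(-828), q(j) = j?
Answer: 828/571739 ≈ 0.0014482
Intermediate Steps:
X = -440077/828 (X = 4 - (865 - (-272831)/(-828)) = 4 - (865 - (-272831)*(-1)/828) = 4 - (865 - 403*677/828) = 4 - (865 - 272831/828) = 4 - 1*443389/828 = 4 - 443389/828 = -440077/828 ≈ -531.49)
G = 571739/828 (G = 1222 - 440077/828 = 571739/828 ≈ 690.51)
1/G = 1/(571739/828) = 828/571739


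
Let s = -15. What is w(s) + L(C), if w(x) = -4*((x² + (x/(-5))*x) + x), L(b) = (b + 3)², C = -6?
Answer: -651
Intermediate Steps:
L(b) = (3 + b)²
w(x) = -4*x - 16*x²/5 (w(x) = -4*((x² + (x*(-⅕))*x) + x) = -4*((x² + (-x/5)*x) + x) = -4*((x² - x²/5) + x) = -4*(4*x²/5 + x) = -4*(x + 4*x²/5) = -4*x - 16*x²/5)
w(s) + L(C) = -⅘*(-15)*(5 + 4*(-15)) + (3 - 6)² = -⅘*(-15)*(5 - 60) + (-3)² = -⅘*(-15)*(-55) + 9 = -660 + 9 = -651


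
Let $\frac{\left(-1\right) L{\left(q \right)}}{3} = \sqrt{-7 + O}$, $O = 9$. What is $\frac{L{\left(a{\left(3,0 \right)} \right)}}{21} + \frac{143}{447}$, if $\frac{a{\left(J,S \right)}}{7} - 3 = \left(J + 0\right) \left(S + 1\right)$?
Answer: $\frac{143}{447} - \frac{\sqrt{2}}{7} \approx 0.11788$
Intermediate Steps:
$a{\left(J,S \right)} = 21 + 7 J \left(1 + S\right)$ ($a{\left(J,S \right)} = 21 + 7 \left(J + 0\right) \left(S + 1\right) = 21 + 7 J \left(1 + S\right)$)
$L{\left(q \right)} = - 3 \sqrt{2}$ ($L{\left(q \right)} = - 3 \sqrt{-7 + 9} = - 3 \sqrt{2}$)
$\frac{L{\left(a{\left(3,0 \right)} \right)}}{21} + \frac{143}{447} = \frac{\left(-3\right) \sqrt{2}}{21} + \frac{143}{447} = - 3 \sqrt{2} \cdot \frac{1}{21} + 143 \cdot \frac{1}{447} = - \frac{\sqrt{2}}{7} + \frac{143}{447} = \frac{143}{447} - \frac{\sqrt{2}}{7}$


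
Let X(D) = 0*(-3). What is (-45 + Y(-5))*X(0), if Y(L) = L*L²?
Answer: 0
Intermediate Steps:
X(D) = 0
Y(L) = L³
(-45 + Y(-5))*X(0) = (-45 + (-5)³)*0 = (-45 - 125)*0 = -170*0 = 0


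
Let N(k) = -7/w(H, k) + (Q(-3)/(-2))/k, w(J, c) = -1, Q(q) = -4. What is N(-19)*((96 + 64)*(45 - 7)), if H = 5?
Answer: 41920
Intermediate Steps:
N(k) = 7 + 2/k (N(k) = -7/(-1) + (-4/(-2))/k = -7*(-1) + (-4*(-½))/k = 7 + 2/k)
N(-19)*((96 + 64)*(45 - 7)) = (7 + 2/(-19))*((96 + 64)*(45 - 7)) = (7 + 2*(-1/19))*(160*38) = (7 - 2/19)*6080 = (131/19)*6080 = 41920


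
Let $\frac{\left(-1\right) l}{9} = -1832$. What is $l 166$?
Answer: $2737008$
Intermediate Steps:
$l = 16488$ ($l = \left(-9\right) \left(-1832\right) = 16488$)
$l 166 = 16488 \cdot 166 = 2737008$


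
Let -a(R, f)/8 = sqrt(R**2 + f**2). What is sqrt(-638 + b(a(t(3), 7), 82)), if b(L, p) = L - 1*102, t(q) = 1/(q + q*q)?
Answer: sqrt(-6660 - 6*sqrt(7057))/3 ≈ 28.214*I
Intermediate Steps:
t(q) = 1/(q + q**2)
a(R, f) = -8*sqrt(R**2 + f**2)
b(L, p) = -102 + L (b(L, p) = L - 102 = -102 + L)
sqrt(-638 + b(a(t(3), 7), 82)) = sqrt(-638 + (-102 - 8*sqrt((1/(3*(1 + 3)))**2 + 7**2))) = sqrt(-638 + (-102 - 8*sqrt(((1/3)/4)**2 + 49))) = sqrt(-638 + (-102 - 8*sqrt(((1/3)*(1/4))**2 + 49))) = sqrt(-638 + (-102 - 8*sqrt((1/12)**2 + 49))) = sqrt(-638 + (-102 - 8*sqrt(1/144 + 49))) = sqrt(-638 + (-102 - 2*sqrt(7057)/3)) = sqrt(-740 - 2*sqrt(7057)/3)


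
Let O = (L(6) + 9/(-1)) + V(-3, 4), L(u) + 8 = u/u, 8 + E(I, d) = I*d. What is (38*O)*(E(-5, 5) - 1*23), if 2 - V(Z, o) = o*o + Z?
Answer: 57456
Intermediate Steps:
E(I, d) = -8 + I*d
L(u) = -7 (L(u) = -8 + u/u = -8 + 1 = -7)
V(Z, o) = 2 - Z - o**2 (V(Z, o) = 2 - (o*o + Z) = 2 - (o**2 + Z) = 2 - (Z + o**2) = 2 + (-Z - o**2) = 2 - Z - o**2)
O = -27 (O = (-7 + 9/(-1)) + (2 - 1*(-3) - 1*4**2) = (-7 + 9*(-1)) + (2 + 3 - 1*16) = (-7 - 9) + (2 + 3 - 16) = -16 - 11 = -27)
(38*O)*(E(-5, 5) - 1*23) = (38*(-27))*((-8 - 5*5) - 1*23) = -1026*((-8 - 25) - 23) = -1026*(-33 - 23) = -1026*(-56) = 57456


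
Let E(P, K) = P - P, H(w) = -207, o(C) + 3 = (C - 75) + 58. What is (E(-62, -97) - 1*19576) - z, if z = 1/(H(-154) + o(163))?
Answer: -1252863/64 ≈ -19576.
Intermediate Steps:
o(C) = -20 + C (o(C) = -3 + ((C - 75) + 58) = -3 + ((-75 + C) + 58) = -3 + (-17 + C) = -20 + C)
E(P, K) = 0
z = -1/64 (z = 1/(-207 + (-20 + 163)) = 1/(-207 + 143) = 1/(-64) = -1/64 ≈ -0.015625)
(E(-62, -97) - 1*19576) - z = (0 - 1*19576) - 1*(-1/64) = (0 - 19576) + 1/64 = -19576 + 1/64 = -1252863/64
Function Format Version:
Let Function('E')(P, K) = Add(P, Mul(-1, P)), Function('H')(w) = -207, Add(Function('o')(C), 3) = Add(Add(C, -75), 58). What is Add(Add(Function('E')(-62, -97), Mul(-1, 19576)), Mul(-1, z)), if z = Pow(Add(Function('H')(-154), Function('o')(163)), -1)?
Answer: Rational(-1252863, 64) ≈ -19576.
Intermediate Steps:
Function('o')(C) = Add(-20, C) (Function('o')(C) = Add(-3, Add(Add(C, -75), 58)) = Add(-3, Add(Add(-75, C), 58)) = Add(-3, Add(-17, C)) = Add(-20, C))
Function('E')(P, K) = 0
z = Rational(-1, 64) (z = Pow(Add(-207, Add(-20, 163)), -1) = Pow(Add(-207, 143), -1) = Pow(-64, -1) = Rational(-1, 64) ≈ -0.015625)
Add(Add(Function('E')(-62, -97), Mul(-1, 19576)), Mul(-1, z)) = Add(Add(0, Mul(-1, 19576)), Mul(-1, Rational(-1, 64))) = Add(Add(0, -19576), Rational(1, 64)) = Add(-19576, Rational(1, 64)) = Rational(-1252863, 64)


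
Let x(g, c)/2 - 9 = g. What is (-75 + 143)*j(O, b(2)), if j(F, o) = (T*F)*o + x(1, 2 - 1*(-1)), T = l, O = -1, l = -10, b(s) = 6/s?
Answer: 3400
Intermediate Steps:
x(g, c) = 18 + 2*g
T = -10
j(F, o) = 20 - 10*F*o (j(F, o) = (-10*F)*o + (18 + 2*1) = -10*F*o + (18 + 2) = -10*F*o + 20 = 20 - 10*F*o)
(-75 + 143)*j(O, b(2)) = (-75 + 143)*(20 - 10*(-1)*6/2) = 68*(20 - 10*(-1)*6*(1/2)) = 68*(20 - 10*(-1)*3) = 68*(20 + 30) = 68*50 = 3400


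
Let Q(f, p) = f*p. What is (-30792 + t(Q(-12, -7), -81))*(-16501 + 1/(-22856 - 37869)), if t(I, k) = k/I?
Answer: 431973715763439/850150 ≈ 5.0811e+8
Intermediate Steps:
(-30792 + t(Q(-12, -7), -81))*(-16501 + 1/(-22856 - 37869)) = (-30792 - 81/((-12*(-7))))*(-16501 + 1/(-22856 - 37869)) = (-30792 - 81/84)*(-16501 + 1/(-60725)) = (-30792 - 81*1/84)*(-16501 - 1/60725) = (-30792 - 27/28)*(-1002023226/60725) = -862203/28*(-1002023226/60725) = 431973715763439/850150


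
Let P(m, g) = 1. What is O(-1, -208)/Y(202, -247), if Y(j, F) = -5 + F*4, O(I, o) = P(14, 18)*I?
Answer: 1/993 ≈ 0.0010071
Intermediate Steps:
O(I, o) = I (O(I, o) = 1*I = I)
Y(j, F) = -5 + 4*F
O(-1, -208)/Y(202, -247) = -1/(-5 + 4*(-247)) = -1/(-5 - 988) = -1/(-993) = -1*(-1/993) = 1/993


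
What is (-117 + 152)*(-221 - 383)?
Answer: -21140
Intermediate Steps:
(-117 + 152)*(-221 - 383) = 35*(-604) = -21140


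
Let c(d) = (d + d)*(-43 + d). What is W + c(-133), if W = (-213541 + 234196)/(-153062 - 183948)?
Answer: 3155487901/67402 ≈ 46816.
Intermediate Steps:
W = -4131/67402 (W = 20655/(-337010) = 20655*(-1/337010) = -4131/67402 ≈ -0.061289)
c(d) = 2*d*(-43 + d) (c(d) = (2*d)*(-43 + d) = 2*d*(-43 + d))
W + c(-133) = -4131/67402 + 2*(-133)*(-43 - 133) = -4131/67402 + 2*(-133)*(-176) = -4131/67402 + 46816 = 3155487901/67402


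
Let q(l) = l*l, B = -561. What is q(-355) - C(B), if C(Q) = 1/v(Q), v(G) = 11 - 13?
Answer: 252051/2 ≈ 1.2603e+5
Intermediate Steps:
v(G) = -2
q(l) = l²
C(Q) = -½ (C(Q) = 1/(-2) = -½)
q(-355) - C(B) = (-355)² - 1*(-½) = 126025 + ½ = 252051/2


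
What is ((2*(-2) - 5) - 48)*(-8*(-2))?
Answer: -912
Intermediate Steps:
((2*(-2) - 5) - 48)*(-8*(-2)) = ((-4 - 5) - 48)*16 = (-9 - 48)*16 = -57*16 = -912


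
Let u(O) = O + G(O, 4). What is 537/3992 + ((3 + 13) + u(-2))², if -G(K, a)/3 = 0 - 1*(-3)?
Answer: 100337/3992 ≈ 25.135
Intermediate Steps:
G(K, a) = -9 (G(K, a) = -3*(0 - 1*(-3)) = -3*(0 + 3) = -3*3 = -9)
u(O) = -9 + O (u(O) = O - 9 = -9 + O)
537/3992 + ((3 + 13) + u(-2))² = 537/3992 + ((3 + 13) + (-9 - 2))² = 537*(1/3992) + (16 - 11)² = 537/3992 + 5² = 537/3992 + 25 = 100337/3992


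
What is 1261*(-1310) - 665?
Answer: -1652575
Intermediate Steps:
1261*(-1310) - 665 = -1651910 - 665 = -1652575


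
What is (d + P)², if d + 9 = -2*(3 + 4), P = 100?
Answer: 5929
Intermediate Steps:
d = -23 (d = -9 - 2*(3 + 4) = -9 - 2*7 = -9 - 14 = -23)
(d + P)² = (-23 + 100)² = 77² = 5929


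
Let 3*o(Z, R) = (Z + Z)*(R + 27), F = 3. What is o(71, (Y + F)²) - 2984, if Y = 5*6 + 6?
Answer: 70288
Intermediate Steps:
Y = 36 (Y = 30 + 6 = 36)
o(Z, R) = 2*Z*(27 + R)/3 (o(Z, R) = ((Z + Z)*(R + 27))/3 = ((2*Z)*(27 + R))/3 = (2*Z*(27 + R))/3 = 2*Z*(27 + R)/3)
o(71, (Y + F)²) - 2984 = (⅔)*71*(27 + (36 + 3)²) - 2984 = (⅔)*71*(27 + 39²) - 2984 = (⅔)*71*(27 + 1521) - 2984 = (⅔)*71*1548 - 2984 = 73272 - 2984 = 70288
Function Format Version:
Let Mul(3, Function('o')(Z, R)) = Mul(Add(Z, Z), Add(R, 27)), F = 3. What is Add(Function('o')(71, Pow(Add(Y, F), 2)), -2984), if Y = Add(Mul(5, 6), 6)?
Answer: 70288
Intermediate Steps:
Y = 36 (Y = Add(30, 6) = 36)
Function('o')(Z, R) = Mul(Rational(2, 3), Z, Add(27, R)) (Function('o')(Z, R) = Mul(Rational(1, 3), Mul(Add(Z, Z), Add(R, 27))) = Mul(Rational(1, 3), Mul(Mul(2, Z), Add(27, R))) = Mul(Rational(1, 3), Mul(2, Z, Add(27, R))) = Mul(Rational(2, 3), Z, Add(27, R)))
Add(Function('o')(71, Pow(Add(Y, F), 2)), -2984) = Add(Mul(Rational(2, 3), 71, Add(27, Pow(Add(36, 3), 2))), -2984) = Add(Mul(Rational(2, 3), 71, Add(27, Pow(39, 2))), -2984) = Add(Mul(Rational(2, 3), 71, Add(27, 1521)), -2984) = Add(Mul(Rational(2, 3), 71, 1548), -2984) = Add(73272, -2984) = 70288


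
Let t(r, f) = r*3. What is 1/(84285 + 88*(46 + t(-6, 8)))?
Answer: 1/86749 ≈ 1.1528e-5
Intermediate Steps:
t(r, f) = 3*r
1/(84285 + 88*(46 + t(-6, 8))) = 1/(84285 + 88*(46 + 3*(-6))) = 1/(84285 + 88*(46 - 18)) = 1/(84285 + 88*28) = 1/(84285 + 2464) = 1/86749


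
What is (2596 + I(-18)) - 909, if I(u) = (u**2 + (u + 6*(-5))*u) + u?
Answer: 2857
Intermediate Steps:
I(u) = u + u**2 + u*(-30 + u) (I(u) = (u**2 + (u - 30)*u) + u = (u**2 + (-30 + u)*u) + u = (u**2 + u*(-30 + u)) + u = u + u**2 + u*(-30 + u))
(2596 + I(-18)) - 909 = (2596 - 18*(-29 + 2*(-18))) - 909 = (2596 - 18*(-29 - 36)) - 909 = (2596 - 18*(-65)) - 909 = (2596 + 1170) - 909 = 3766 - 909 = 2857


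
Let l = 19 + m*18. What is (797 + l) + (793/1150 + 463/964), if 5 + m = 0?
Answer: 403070251/554300 ≈ 727.17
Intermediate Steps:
m = -5 (m = -5 + 0 = -5)
l = -71 (l = 19 - 5*18 = 19 - 90 = -71)
(797 + l) + (793/1150 + 463/964) = (797 - 71) + (793/1150 + 463/964) = 726 + (793*(1/1150) + 463*(1/964)) = 726 + (793/1150 + 463/964) = 726 + 648451/554300 = 403070251/554300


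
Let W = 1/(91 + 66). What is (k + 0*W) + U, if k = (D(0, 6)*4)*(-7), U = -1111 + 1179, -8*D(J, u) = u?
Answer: 89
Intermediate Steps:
D(J, u) = -u/8
U = 68
W = 1/157 ≈ 0.0063694
k = 21 (k = (-⅛*6*4)*(-7) = -¾*4*(-7) = -3*(-7) = 21)
(k + 0*W) + U = (21 + 0*(1/157)) + 68 = (21 + 0) + 68 = 21 + 68 = 89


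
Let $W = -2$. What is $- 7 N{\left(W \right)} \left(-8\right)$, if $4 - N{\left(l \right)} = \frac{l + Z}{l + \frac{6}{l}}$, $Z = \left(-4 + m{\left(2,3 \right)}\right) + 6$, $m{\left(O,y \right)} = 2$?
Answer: $\frac{1232}{5} \approx 246.4$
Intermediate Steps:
$Z = 4$ ($Z = \left(-4 + 2\right) + 6 = -2 + 6 = 4$)
$N{\left(l \right)} = 4 - \frac{4 + l}{l + \frac{6}{l}}$ ($N{\left(l \right)} = 4 - \frac{l + 4}{l + \frac{6}{l}} = 4 - \frac{4 + l}{l + \frac{6}{l}}$)
$- 7 N{\left(W \right)} \left(-8\right) = - 7 \frac{24 - -8 + 3 \left(-2\right)^{2}}{6 + \left(-2\right)^{2}} \left(-8\right) = - 7 \frac{24 + 8 + 3 \cdot 4}{6 + 4} \left(-8\right) = - 7 \frac{24 + 8 + 12}{10} \left(-8\right) = - 7 \cdot \frac{1}{10} \cdot 44 \left(-8\right) = \left(-7\right) \frac{22}{5} \left(-8\right) = \left(- \frac{154}{5}\right) \left(-8\right) = \frac{1232}{5}$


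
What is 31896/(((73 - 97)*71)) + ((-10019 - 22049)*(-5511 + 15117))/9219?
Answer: -7294487273/218183 ≈ -33433.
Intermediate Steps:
31896/(((73 - 97)*71)) + ((-10019 - 22049)*(-5511 + 15117))/9219 = 31896/((-24*71)) - 32068*9606*(1/9219) = 31896/(-1704) - 308045208*1/9219 = 31896*(-1/1704) - 102681736/3073 = -1329/71 - 102681736/3073 = -7294487273/218183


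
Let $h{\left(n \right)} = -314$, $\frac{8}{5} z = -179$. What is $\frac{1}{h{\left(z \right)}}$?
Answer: $- \frac{1}{314} \approx -0.0031847$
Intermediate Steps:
$z = - \frac{895}{8}$ ($z = \frac{5}{8} \left(-179\right) = - \frac{895}{8} \approx -111.88$)
$\frac{1}{h{\left(z \right)}} = \frac{1}{-314} = - \frac{1}{314}$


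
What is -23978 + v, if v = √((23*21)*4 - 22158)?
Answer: -23978 + I*√20226 ≈ -23978.0 + 142.22*I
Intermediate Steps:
v = I*√20226 (v = √(483*4 - 22158) = √(1932 - 22158) = √(-20226) = I*√20226 ≈ 142.22*I)
-23978 + v = -23978 + I*√20226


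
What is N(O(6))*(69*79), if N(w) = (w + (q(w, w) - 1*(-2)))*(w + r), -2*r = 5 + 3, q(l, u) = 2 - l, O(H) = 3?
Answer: -21804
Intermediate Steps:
r = -4 (r = -(5 + 3)/2 = -½*8 = -4)
N(w) = -16 + 4*w (N(w) = (w + ((2 - w) - 1*(-2)))*(w - 4) = (w + ((2 - w) + 2))*(-4 + w) = (w + (4 - w))*(-4 + w) = 4*(-4 + w) = -16 + 4*w)
N(O(6))*(69*79) = (-16 + 4*3)*(69*79) = (-16 + 12)*5451 = -4*5451 = -21804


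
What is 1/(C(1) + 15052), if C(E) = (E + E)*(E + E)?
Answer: 1/15056 ≈ 6.6419e-5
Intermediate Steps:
C(E) = 4*E² (C(E) = (2*E)*(2*E) = 4*E²)
1/(C(1) + 15052) = 1/(4*1² + 15052) = 1/(4*1 + 15052) = 1/(4 + 15052) = 1/15056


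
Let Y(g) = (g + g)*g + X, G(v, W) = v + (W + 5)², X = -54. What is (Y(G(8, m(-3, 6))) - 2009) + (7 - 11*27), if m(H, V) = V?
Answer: 30929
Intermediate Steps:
G(v, W) = v + (5 + W)²
Y(g) = -54 + 2*g² (Y(g) = (g + g)*g - 54 = (2*g)*g - 54 = 2*g² - 54 = -54 + 2*g²)
(Y(G(8, m(-3, 6))) - 2009) + (7 - 11*27) = ((-54 + 2*(8 + (5 + 6)²)²) - 2009) + (7 - 11*27) = ((-54 + 2*(8 + 11²)²) - 2009) + (7 - 297) = ((-54 + 2*(8 + 121)²) - 2009) - 290 = ((-54 + 2*129²) - 2009) - 290 = ((-54 + 2*16641) - 2009) - 290 = ((-54 + 33282) - 2009) - 290 = (33228 - 2009) - 290 = 31219 - 290 = 30929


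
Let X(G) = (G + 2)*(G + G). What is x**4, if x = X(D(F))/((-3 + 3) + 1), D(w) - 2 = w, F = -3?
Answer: 16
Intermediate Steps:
D(w) = 2 + w
X(G) = 2*G*(2 + G) (X(G) = (2 + G)*(2*G) = 2*G*(2 + G))
x = -2 (x = (2*(2 - 3)*(2 + (2 - 3)))/((-3 + 3) + 1) = (2*(-1)*(2 - 1))/(0 + 1) = (2*(-1)*1)/1 = -2*1 = -2)
x**4 = (-2)**4 = 16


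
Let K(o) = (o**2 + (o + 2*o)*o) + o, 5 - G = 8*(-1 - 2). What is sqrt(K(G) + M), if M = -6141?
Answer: 2*I*sqrt(687) ≈ 52.421*I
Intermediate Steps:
G = 29 (G = 5 - 8*(-1 - 2) = 5 - 8*(-3) = 5 - 1*(-24) = 5 + 24 = 29)
K(o) = o + 4*o**2 (K(o) = (o**2 + (3*o)*o) + o = (o**2 + 3*o**2) + o = 4*o**2 + o = o + 4*o**2)
sqrt(K(G) + M) = sqrt(29*(1 + 4*29) - 6141) = sqrt(29*(1 + 116) - 6141) = sqrt(29*117 - 6141) = sqrt(3393 - 6141) = sqrt(-2748) = 2*I*sqrt(687)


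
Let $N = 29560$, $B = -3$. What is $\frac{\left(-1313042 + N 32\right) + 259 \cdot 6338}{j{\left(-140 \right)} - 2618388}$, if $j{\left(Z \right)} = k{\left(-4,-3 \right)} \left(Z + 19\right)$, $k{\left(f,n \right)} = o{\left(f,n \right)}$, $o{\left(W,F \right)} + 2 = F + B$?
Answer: $- \frac{63721}{130871} \approx -0.4869$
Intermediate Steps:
$o{\left(W,F \right)} = -5 + F$ ($o{\left(W,F \right)} = -2 + \left(F - 3\right) = -2 + \left(-3 + F\right) = -5 + F$)
$k{\left(f,n \right)} = -5 + n$
$j{\left(Z \right)} = -152 - 8 Z$ ($j{\left(Z \right)} = \left(-5 - 3\right) \left(Z + 19\right) = - 8 \left(19 + Z\right) = -152 - 8 Z$)
$\frac{\left(-1313042 + N 32\right) + 259 \cdot 6338}{j{\left(-140 \right)} - 2618388} = \frac{\left(-1313042 + 29560 \cdot 32\right) + 259 \cdot 6338}{\left(-152 - -1120\right) - 2618388} = \frac{\left(-1313042 + 945920\right) + 1641542}{\left(-152 + 1120\right) - 2618388} = \frac{-367122 + 1641542}{968 - 2618388} = \frac{1274420}{-2617420} = 1274420 \left(- \frac{1}{2617420}\right) = - \frac{63721}{130871}$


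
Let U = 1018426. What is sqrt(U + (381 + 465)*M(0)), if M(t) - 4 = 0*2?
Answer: sqrt(1021810) ≈ 1010.8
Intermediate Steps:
M(t) = 4 (M(t) = 4 + 0*2 = 4 + 0 = 4)
sqrt(U + (381 + 465)*M(0)) = sqrt(1018426 + (381 + 465)*4) = sqrt(1018426 + 846*4) = sqrt(1018426 + 3384) = sqrt(1021810)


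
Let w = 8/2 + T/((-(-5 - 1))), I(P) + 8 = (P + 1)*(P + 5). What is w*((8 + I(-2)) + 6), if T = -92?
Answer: -34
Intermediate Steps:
I(P) = -8 + (1 + P)*(5 + P) (I(P) = -8 + (P + 1)*(P + 5) = -8 + (1 + P)*(5 + P))
w = -34/3 (w = 8/2 - 92*(-1/(-5 - 1)) = 8*(1/2) - 92/((-1*(-6))) = 4 - 92/6 = 4 - 92*1/6 = 4 - 46/3 = -34/3 ≈ -11.333)
w*((8 + I(-2)) + 6) = -34*((8 + (-3 + (-2)**2 + 6*(-2))) + 6)/3 = -34*((8 + (-3 + 4 - 12)) + 6)/3 = -34*((8 - 11) + 6)/3 = -34*(-3 + 6)/3 = -34/3*3 = -34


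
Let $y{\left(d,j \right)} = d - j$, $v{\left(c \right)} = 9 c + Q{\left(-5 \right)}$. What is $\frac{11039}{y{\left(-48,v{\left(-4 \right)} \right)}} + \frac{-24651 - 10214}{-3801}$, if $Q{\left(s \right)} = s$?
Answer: $- \frac{5959312}{3801} \approx -1567.8$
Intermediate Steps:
$v{\left(c \right)} = -5 + 9 c$ ($v{\left(c \right)} = 9 c - 5 = -5 + 9 c$)
$\frac{11039}{y{\left(-48,v{\left(-4 \right)} \right)}} + \frac{-24651 - 10214}{-3801} = \frac{11039}{-48 - \left(-5 + 9 \left(-4\right)\right)} + \frac{-24651 - 10214}{-3801} = \frac{11039}{-48 - \left(-5 - 36\right)} - - \frac{34865}{3801} = \frac{11039}{-48 - -41} + \frac{34865}{3801} = \frac{11039}{-48 + 41} + \frac{34865}{3801} = \frac{11039}{-7} + \frac{34865}{3801} = 11039 \left(- \frac{1}{7}\right) + \frac{34865}{3801} = -1577 + \frac{34865}{3801} = - \frac{5959312}{3801}$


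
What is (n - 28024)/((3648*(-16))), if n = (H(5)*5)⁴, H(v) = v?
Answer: -120867/19456 ≈ -6.2123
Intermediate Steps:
n = 390625 (n = (5*5)⁴ = 25⁴ = 390625)
(n - 28024)/((3648*(-16))) = (390625 - 28024)/((3648*(-16))) = 362601/(-58368) = 362601*(-1/58368) = -120867/19456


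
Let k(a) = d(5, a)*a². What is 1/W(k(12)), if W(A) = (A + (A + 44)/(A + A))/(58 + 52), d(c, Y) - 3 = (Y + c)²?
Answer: 462528/176805535 ≈ 0.0026160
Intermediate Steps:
d(c, Y) = 3 + (Y + c)²
k(a) = a²*(3 + (5 + a)²) (k(a) = (3 + (a + 5)²)*a² = (3 + (5 + a)²)*a² = a²*(3 + (5 + a)²))
W(A) = A/110 + (44 + A)/(220*A) (W(A) = (A + (44 + A)/((2*A)))/110 = (A + (44 + A)*(1/(2*A)))*(1/110) = (A + (44 + A)/(2*A))*(1/110) = A/110 + (44 + A)/(220*A))
1/W(k(12)) = 1/((44 + (12²*(3 + (5 + 12)²))*(1 + 2*(12²*(3 + (5 + 12)²))))/(220*((12²*(3 + (5 + 12)²))))) = 1/((44 + (144*(3 + 17²))*(1 + 2*(144*(3 + 17²))))/(220*((144*(3 + 17²))))) = 1/((44 + (144*(3 + 289))*(1 + 2*(144*(3 + 289))))/(220*((144*(3 + 289))))) = 1/((44 + (144*292)*(1 + 2*(144*292)))/(220*((144*292)))) = 1/((1/220)*(44 + 42048*(1 + 2*42048))/42048) = 1/((1/220)*(1/42048)*(44 + 42048*(1 + 84096))) = 1/((1/220)*(1/42048)*(44 + 42048*84097)) = 1/((1/220)*(1/42048)*(44 + 3536110656)) = 1/((1/220)*(1/42048)*3536110700) = 1/(176805535/462528) = 462528/176805535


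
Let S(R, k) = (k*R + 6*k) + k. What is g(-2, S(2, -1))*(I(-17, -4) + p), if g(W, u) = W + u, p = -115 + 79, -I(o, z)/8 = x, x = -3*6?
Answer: -1188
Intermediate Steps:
x = -18
I(o, z) = 144 (I(o, z) = -8*(-18) = 144)
p = -36
S(R, k) = 7*k + R*k (S(R, k) = (R*k + 6*k) + k = (6*k + R*k) + k = 7*k + R*k)
g(-2, S(2, -1))*(I(-17, -4) + p) = (-2 - (7 + 2))*(144 - 36) = (-2 - 1*9)*108 = (-2 - 9)*108 = -11*108 = -1188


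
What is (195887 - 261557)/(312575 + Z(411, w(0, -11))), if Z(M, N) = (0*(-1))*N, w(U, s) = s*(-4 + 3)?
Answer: -13134/62515 ≈ -0.21009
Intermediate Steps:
w(U, s) = -s (w(U, s) = s*(-1) = -s)
Z(M, N) = 0 (Z(M, N) = 0*N = 0)
(195887 - 261557)/(312575 + Z(411, w(0, -11))) = (195887 - 261557)/(312575 + 0) = -65670/312575 = -65670*1/312575 = -13134/62515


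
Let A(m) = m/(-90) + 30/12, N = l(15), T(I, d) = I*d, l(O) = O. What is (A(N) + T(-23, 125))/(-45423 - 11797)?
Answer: 4309/85830 ≈ 0.050204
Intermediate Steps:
N = 15
A(m) = 5/2 - m/90 (A(m) = m*(-1/90) + 30*(1/12) = -m/90 + 5/2 = 5/2 - m/90)
(A(N) + T(-23, 125))/(-45423 - 11797) = ((5/2 - 1/90*15) - 23*125)/(-45423 - 11797) = ((5/2 - ⅙) - 2875)/(-57220) = (7/3 - 2875)*(-1/57220) = -8618/3*(-1/57220) = 4309/85830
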